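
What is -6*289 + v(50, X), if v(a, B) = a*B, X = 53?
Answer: 916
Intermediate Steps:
v(a, B) = B*a
-6*289 + v(50, X) = -6*289 + 53*50 = -1734 + 2650 = 916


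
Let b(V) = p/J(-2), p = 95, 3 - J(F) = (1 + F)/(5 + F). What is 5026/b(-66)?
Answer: 10052/57 ≈ 176.35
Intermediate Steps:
J(F) = 3 - (1 + F)/(5 + F)
b(V) = 57/2 (b(V) = 95/((2*(7 - 2)/(5 - 2))) = 95/((2*5/3)) = 95/((2*(⅓)*5)) = 95/(10/3) = 95*(3/10) = 57/2)
5026/b(-66) = 5026/(57/2) = 5026*(2/57) = 10052/57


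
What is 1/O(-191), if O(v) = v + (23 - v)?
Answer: 1/23 ≈ 0.043478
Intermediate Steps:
O(v) = 23
1/O(-191) = 1/23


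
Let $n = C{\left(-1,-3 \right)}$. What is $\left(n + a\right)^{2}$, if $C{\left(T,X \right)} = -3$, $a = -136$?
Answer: $19321$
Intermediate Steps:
$n = -3$
$\left(n + a\right)^{2} = \left(-3 - 136\right)^{2} = \left(-139\right)^{2} = 19321$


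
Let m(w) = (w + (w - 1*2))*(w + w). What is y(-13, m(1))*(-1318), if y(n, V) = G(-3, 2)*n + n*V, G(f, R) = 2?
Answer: 34268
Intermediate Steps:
m(w) = 2*w*(-2 + 2*w) (m(w) = (w + (w - 2))*(2*w) = (w + (-2 + w))*(2*w) = (-2 + 2*w)*(2*w) = 2*w*(-2 + 2*w))
y(n, V) = 2*n + V*n (y(n, V) = 2*n + n*V = 2*n + V*n)
y(-13, m(1))*(-1318) = -13*(2 + 4*1*(-1 + 1))*(-1318) = -13*(2 + 4*1*0)*(-1318) = -13*(2 + 0)*(-1318) = -13*2*(-1318) = -26*(-1318) = 34268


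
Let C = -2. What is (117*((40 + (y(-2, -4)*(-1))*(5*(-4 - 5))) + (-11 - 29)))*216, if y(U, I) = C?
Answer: -2274480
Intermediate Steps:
y(U, I) = -2
(117*((40 + (y(-2, -4)*(-1))*(5*(-4 - 5))) + (-11 - 29)))*216 = (117*((40 + (-2*(-1))*(5*(-4 - 5))) + (-11 - 29)))*216 = (117*((40 + 2*(5*(-9))) - 40))*216 = (117*((40 + 2*(-45)) - 40))*216 = (117*((40 - 90) - 40))*216 = (117*(-50 - 40))*216 = (117*(-90))*216 = -10530*216 = -2274480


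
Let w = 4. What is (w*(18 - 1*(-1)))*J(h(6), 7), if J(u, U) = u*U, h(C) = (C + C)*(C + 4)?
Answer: 63840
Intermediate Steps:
h(C) = 2*C*(4 + C) (h(C) = (2*C)*(4 + C) = 2*C*(4 + C))
J(u, U) = U*u
(w*(18 - 1*(-1)))*J(h(6), 7) = (4*(18 - 1*(-1)))*(7*(2*6*(4 + 6))) = (4*(18 + 1))*(7*(2*6*10)) = (4*19)*(7*120) = 76*840 = 63840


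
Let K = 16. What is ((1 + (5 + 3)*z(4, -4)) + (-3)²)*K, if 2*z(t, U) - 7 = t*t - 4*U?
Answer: 2656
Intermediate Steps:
z(t, U) = 7/2 + t²/2 - 2*U (z(t, U) = 7/2 + (t*t - 4*U)/2 = 7/2 + (t² - 4*U)/2 = 7/2 + (t²/2 - 2*U) = 7/2 + t²/2 - 2*U)
((1 + (5 + 3)*z(4, -4)) + (-3)²)*K = ((1 + (5 + 3)*(7/2 + (½)*4² - 2*(-4))) + (-3)²)*16 = ((1 + 8*(7/2 + (½)*16 + 8)) + 9)*16 = ((1 + 8*(7/2 + 8 + 8)) + 9)*16 = ((1 + 8*(39/2)) + 9)*16 = ((1 + 156) + 9)*16 = (157 + 9)*16 = 166*16 = 2656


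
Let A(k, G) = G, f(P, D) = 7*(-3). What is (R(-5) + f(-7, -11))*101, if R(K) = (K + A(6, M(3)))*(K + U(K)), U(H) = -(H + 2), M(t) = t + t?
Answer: -2323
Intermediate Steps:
M(t) = 2*t
f(P, D) = -21
U(H) = -2 - H (U(H) = -(2 + H) = -2 - H)
R(K) = -12 - 2*K (R(K) = (K + 2*3)*(K + (-2 - K)) = (K + 6)*(-2) = (6 + K)*(-2) = -12 - 2*K)
(R(-5) + f(-7, -11))*101 = ((-12 - 2*(-5)) - 21)*101 = ((-12 + 10) - 21)*101 = (-2 - 21)*101 = -23*101 = -2323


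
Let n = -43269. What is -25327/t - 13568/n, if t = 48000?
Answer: -49401107/230768000 ≈ -0.21407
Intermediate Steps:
-25327/t - 13568/n = -25327/48000 - 13568/(-43269) = -25327*1/48000 - 13568*(-1/43269) = -25327/48000 + 13568/43269 = -49401107/230768000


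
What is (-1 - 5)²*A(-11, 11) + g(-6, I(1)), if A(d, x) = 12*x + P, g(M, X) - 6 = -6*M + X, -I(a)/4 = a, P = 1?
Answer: 4826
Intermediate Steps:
I(a) = -4*a
g(M, X) = 6 + X - 6*M (g(M, X) = 6 + (-6*M + X) = 6 + (X - 6*M) = 6 + X - 6*M)
A(d, x) = 1 + 12*x (A(d, x) = 12*x + 1 = 1 + 12*x)
(-1 - 5)²*A(-11, 11) + g(-6, I(1)) = (-1 - 5)²*(1 + 12*11) + (6 - 4*1 - 6*(-6)) = (-6)²*(1 + 132) + (6 - 4 + 36) = 36*133 + 38 = 4788 + 38 = 4826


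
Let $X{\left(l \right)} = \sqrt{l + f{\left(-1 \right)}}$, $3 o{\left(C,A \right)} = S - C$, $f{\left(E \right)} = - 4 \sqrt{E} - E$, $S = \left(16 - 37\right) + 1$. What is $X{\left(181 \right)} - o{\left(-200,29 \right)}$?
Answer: $-60 + \sqrt{182 - 4 i} \approx -46.508 - 0.14824 i$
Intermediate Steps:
$S = -20$ ($S = -21 + 1 = -20$)
$f{\left(E \right)} = - E - 4 \sqrt{E}$
$o{\left(C,A \right)} = - \frac{20}{3} - \frac{C}{3}$ ($o{\left(C,A \right)} = \frac{-20 - C}{3} = - \frac{20}{3} - \frac{C}{3}$)
$X{\left(l \right)} = \sqrt{1 + l - 4 i}$ ($X{\left(l \right)} = \sqrt{l - \left(-1 + 4 \sqrt{-1}\right)} = \sqrt{l + \left(1 - 4 i\right)} = \sqrt{1 + l - 4 i}$)
$X{\left(181 \right)} - o{\left(-200,29 \right)} = \sqrt{1 + 181 - 4 i} - \left(- \frac{20}{3} - - \frac{200}{3}\right) = \sqrt{182 - 4 i} - \left(- \frac{20}{3} + \frac{200}{3}\right) = \sqrt{182 - 4 i} - 60 = -60 + \sqrt{182 - 4 i}$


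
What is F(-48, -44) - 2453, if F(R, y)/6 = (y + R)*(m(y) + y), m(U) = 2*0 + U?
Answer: 46123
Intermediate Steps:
m(U) = U (m(U) = 0 + U = U)
F(R, y) = 12*y*(R + y) (F(R, y) = 6*((y + R)*(y + y)) = 6*((R + y)*(2*y)) = 6*(2*y*(R + y)) = 12*y*(R + y))
F(-48, -44) - 2453 = 12*(-44)*(-48 - 44) - 2453 = 12*(-44)*(-92) - 2453 = 48576 - 2453 = 46123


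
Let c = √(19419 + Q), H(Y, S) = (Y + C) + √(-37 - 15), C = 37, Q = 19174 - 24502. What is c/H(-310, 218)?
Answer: -21*√14091/5737 - 2*I*√183183/74581 ≈ -0.43452 - 0.011477*I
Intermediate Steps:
Q = -5328
H(Y, S) = 37 + Y + 2*I*√13 (H(Y, S) = (Y + 37) + √(-37 - 15) = (37 + Y) + √(-52) = (37 + Y) + 2*I*√13 = 37 + Y + 2*I*√13)
c = √14091 (c = √(19419 - 5328) = √14091 ≈ 118.71)
c/H(-310, 218) = √14091/(37 - 310 + 2*I*√13) = √14091/(-273 + 2*I*√13)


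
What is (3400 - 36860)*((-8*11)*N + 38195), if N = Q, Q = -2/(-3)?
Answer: -3828125140/3 ≈ -1.2760e+9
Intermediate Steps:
Q = ⅔ (Q = -⅓*(-2) = ⅔ ≈ 0.66667)
N = ⅔ ≈ 0.66667
(3400 - 36860)*((-8*11)*N + 38195) = (3400 - 36860)*(-8*11*(⅔) + 38195) = -33460*(-88*⅔ + 38195) = -33460*(-176/3 + 38195) = -33460*114409/3 = -3828125140/3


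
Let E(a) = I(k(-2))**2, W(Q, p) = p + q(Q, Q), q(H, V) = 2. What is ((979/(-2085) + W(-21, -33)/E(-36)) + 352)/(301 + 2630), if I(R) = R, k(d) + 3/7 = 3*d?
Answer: 98735894/825003225 ≈ 0.11968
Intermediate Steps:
k(d) = -3/7 + 3*d
W(Q, p) = 2 + p (W(Q, p) = p + 2 = 2 + p)
E(a) = 2025/49 (E(a) = (-3/7 + 3*(-2))**2 = (-3/7 - 6)**2 = (-45/7)**2 = 2025/49)
((979/(-2085) + W(-21, -33)/E(-36)) + 352)/(301 + 2630) = ((979/(-2085) + (2 - 33)/(2025/49)) + 352)/(301 + 2630) = ((979*(-1/2085) - 31*49/2025) + 352)/2931 = ((-979/2085 - 1519/2025) + 352)*(1/2931) = (-343306/281475 + 352)*(1/2931) = (98735894/281475)*(1/2931) = 98735894/825003225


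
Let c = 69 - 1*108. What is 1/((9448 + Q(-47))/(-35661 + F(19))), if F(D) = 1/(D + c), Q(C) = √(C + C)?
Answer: -842314001/223161995 + 713221*I*√94/1785295960 ≈ -3.7745 + 0.0038733*I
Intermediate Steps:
c = -39 (c = 69 - 108 = -39)
Q(C) = √2*√C (Q(C) = √(2*C) = √2*√C)
F(D) = 1/(-39 + D) (F(D) = 1/(D - 39) = 1/(-39 + D))
1/((9448 + Q(-47))/(-35661 + F(19))) = 1/((9448 + √2*√(-47))/(-35661 + 1/(-39 + 19))) = 1/((9448 + √2*(I*√47))/(-35661 + 1/(-20))) = 1/((9448 + I*√94)/(-35661 - 1/20)) = 1/((9448 + I*√94)/(-713221/20)) = 1/((9448 + I*√94)*(-20/713221)) = 1/(-188960/713221 - 20*I*√94/713221)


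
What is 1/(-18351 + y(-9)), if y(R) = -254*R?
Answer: -1/16065 ≈ -6.2247e-5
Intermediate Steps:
1/(-18351 + y(-9)) = 1/(-18351 - 254*(-9)) = 1/(-18351 + 2286) = 1/(-16065) = -1/16065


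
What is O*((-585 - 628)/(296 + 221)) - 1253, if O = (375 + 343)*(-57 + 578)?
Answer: -454404415/517 ≈ -8.7893e+5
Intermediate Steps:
O = 374078 (O = 718*521 = 374078)
O*((-585 - 628)/(296 + 221)) - 1253 = 374078*((-585 - 628)/(296 + 221)) - 1253 = 374078*(-1213/517) - 1253 = -453756614/517 - 1253 = -454404415/517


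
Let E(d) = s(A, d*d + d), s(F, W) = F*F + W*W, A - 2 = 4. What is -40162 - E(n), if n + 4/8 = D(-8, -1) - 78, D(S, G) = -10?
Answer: -960093793/16 ≈ -6.0006e+7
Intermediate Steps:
A = 6 (A = 2 + 4 = 6)
n = -177/2 (n = -1/2 + (-10 - 78) = -1/2 - 88 = -177/2 ≈ -88.500)
s(F, W) = F**2 + W**2
E(d) = 36 + (d + d**2)**2 (E(d) = 6**2 + (d*d + d)**2 = 36 + (d**2 + d)**2 = 36 + (d + d**2)**2)
-40162 - E(n) = -40162 - (36 + (-177/2)**2*(1 - 177/2)**2) = -40162 - (36 + 31329*(-175/2)**2/4) = -40162 - (36 + (31329/4)*(30625/4)) = -40162 - (36 + 959450625/16) = -40162 - 1*959451201/16 = -40162 - 959451201/16 = -960093793/16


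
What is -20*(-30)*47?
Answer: 28200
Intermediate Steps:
-20*(-30)*47 = 600*47 = 28200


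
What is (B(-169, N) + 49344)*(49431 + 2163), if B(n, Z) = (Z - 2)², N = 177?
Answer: 4125920586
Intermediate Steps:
B(n, Z) = (-2 + Z)²
(B(-169, N) + 49344)*(49431 + 2163) = ((-2 + 177)² + 49344)*(49431 + 2163) = (175² + 49344)*51594 = (30625 + 49344)*51594 = 79969*51594 = 4125920586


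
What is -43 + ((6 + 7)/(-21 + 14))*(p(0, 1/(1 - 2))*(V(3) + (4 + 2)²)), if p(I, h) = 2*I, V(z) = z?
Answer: -43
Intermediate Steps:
-43 + ((6 + 7)/(-21 + 14))*(p(0, 1/(1 - 2))*(V(3) + (4 + 2)²)) = -43 + ((6 + 7)/(-21 + 14))*((2*0)*(3 + (4 + 2)²)) = -43 + (13/(-7))*(0*(3 + 6²)) = -43 + (13*(-⅐))*(0*(3 + 36)) = -43 - 0*39 = -43 - 13/7*0 = -43 + 0 = -43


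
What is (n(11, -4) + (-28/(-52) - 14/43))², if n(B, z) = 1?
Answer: 459684/312481 ≈ 1.4711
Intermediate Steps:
(n(11, -4) + (-28/(-52) - 14/43))² = (1 + (-28/(-52) - 14/43))² = (1 + (-28*(-1/52) - 14*1/43))² = (1 + (7/13 - 14/43))² = (1 + 119/559)² = (678/559)² = 459684/312481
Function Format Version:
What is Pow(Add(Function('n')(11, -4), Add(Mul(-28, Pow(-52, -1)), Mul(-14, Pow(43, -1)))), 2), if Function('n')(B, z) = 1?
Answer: Rational(459684, 312481) ≈ 1.4711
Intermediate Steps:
Pow(Add(Function('n')(11, -4), Add(Mul(-28, Pow(-52, -1)), Mul(-14, Pow(43, -1)))), 2) = Pow(Add(1, Add(Mul(-28, Pow(-52, -1)), Mul(-14, Pow(43, -1)))), 2) = Pow(Add(1, Add(Mul(-28, Rational(-1, 52)), Mul(-14, Rational(1, 43)))), 2) = Pow(Add(1, Add(Rational(7, 13), Rational(-14, 43))), 2) = Pow(Add(1, Rational(119, 559)), 2) = Pow(Rational(678, 559), 2) = Rational(459684, 312481)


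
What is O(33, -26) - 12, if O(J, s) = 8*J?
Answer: 252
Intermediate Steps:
O(33, -26) - 12 = 8*33 - 12 = 264 - 12 = 252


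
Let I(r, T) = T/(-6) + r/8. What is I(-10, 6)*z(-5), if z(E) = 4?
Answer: -9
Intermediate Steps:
I(r, T) = -T/6 + r/8 (I(r, T) = T*(-⅙) + r*(⅛) = -T/6 + r/8)
I(-10, 6)*z(-5) = (-⅙*6 + (⅛)*(-10))*4 = (-1 - 5/4)*4 = -9/4*4 = -9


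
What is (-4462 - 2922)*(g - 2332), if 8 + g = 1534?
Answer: 5951504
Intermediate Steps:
g = 1526 (g = -8 + 1534 = 1526)
(-4462 - 2922)*(g - 2332) = (-4462 - 2922)*(1526 - 2332) = -7384*(-806) = 5951504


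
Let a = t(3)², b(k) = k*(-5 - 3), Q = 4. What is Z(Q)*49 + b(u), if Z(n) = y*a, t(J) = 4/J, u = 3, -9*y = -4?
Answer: 1192/81 ≈ 14.716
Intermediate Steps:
y = 4/9 (y = -⅑*(-4) = 4/9 ≈ 0.44444)
b(k) = -8*k (b(k) = k*(-8) = -8*k)
a = 16/9 (a = (4/3)² = 16/9 ≈ 1.7778)
Z(n) = 64/81 (Z(n) = (4/9)*(16/9) = 64/81)
Z(Q)*49 + b(u) = (64/81)*49 - 8*3 = 3136/81 - 24 = 1192/81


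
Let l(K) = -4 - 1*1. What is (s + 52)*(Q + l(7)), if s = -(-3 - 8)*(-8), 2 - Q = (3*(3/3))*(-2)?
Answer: -108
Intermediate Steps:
Q = 8 (Q = 2 - 3*(3/3)*(-2) = 2 - 3*(3*(1/3))*(-2) = 2 - 3*1*(-2) = 2 - 3*(-2) = 2 - 1*(-6) = 2 + 6 = 8)
l(K) = -5 (l(K) = -4 - 1 = -5)
s = -88 (s = -(-11)*(-8) = -1*88 = -88)
(s + 52)*(Q + l(7)) = (-88 + 52)*(8 - 5) = -36*3 = -108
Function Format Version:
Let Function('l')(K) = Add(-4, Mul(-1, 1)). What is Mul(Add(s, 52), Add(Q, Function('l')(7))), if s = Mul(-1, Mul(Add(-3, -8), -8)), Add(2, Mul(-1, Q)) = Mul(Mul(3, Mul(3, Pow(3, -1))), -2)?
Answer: -108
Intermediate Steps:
Q = 8 (Q = Add(2, Mul(-1, Mul(Mul(3, Mul(3, Pow(3, -1))), -2))) = Add(2, Mul(-1, Mul(Mul(3, Mul(3, Rational(1, 3))), -2))) = Add(2, Mul(-1, Mul(Mul(3, 1), -2))) = Add(2, Mul(-1, Mul(3, -2))) = Add(2, Mul(-1, -6)) = Add(2, 6) = 8)
Function('l')(K) = -5 (Function('l')(K) = Add(-4, -1) = -5)
s = -88 (s = Mul(-1, Mul(-11, -8)) = Mul(-1, 88) = -88)
Mul(Add(s, 52), Add(Q, Function('l')(7))) = Mul(Add(-88, 52), Add(8, -5)) = Mul(-36, 3) = -108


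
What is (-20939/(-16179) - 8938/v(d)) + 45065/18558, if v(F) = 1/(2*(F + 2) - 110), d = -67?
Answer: 214691048189479/100083294 ≈ 2.1451e+6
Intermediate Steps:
v(F) = 1/(-106 + 2*F) (v(F) = 1/(2*(2 + F) - 110) = 1/((4 + 2*F) - 110) = 1/(-106 + 2*F))
(-20939/(-16179) - 8938/v(d)) + 45065/18558 = (-20939/(-16179) - 8938/(1/(2*(-53 - 67)))) + 45065/18558 = (-20939*(-1/16179) - 8938/((1/2)/(-120))) + 45065*(1/18558) = (20939/16179 - 8938/((1/2)*(-1/120))) + 45065/18558 = (20939/16179 - 8938/(-1/240)) + 45065/18558 = (20939/16179 - 8938*(-240)) + 45065/18558 = (20939/16179 + 2145120) + 45065/18558 = 34705917419/16179 + 45065/18558 = 214691048189479/100083294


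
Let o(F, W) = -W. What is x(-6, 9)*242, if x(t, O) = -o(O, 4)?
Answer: 968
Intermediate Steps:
x(t, O) = 4 (x(t, O) = -(-1)*4 = -1*(-4) = 4)
x(-6, 9)*242 = 4*242 = 968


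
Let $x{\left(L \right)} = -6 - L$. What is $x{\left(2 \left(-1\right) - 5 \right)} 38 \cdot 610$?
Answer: $23180$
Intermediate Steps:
$x{\left(2 \left(-1\right) - 5 \right)} 38 \cdot 610 = \left(-6 - \left(2 \left(-1\right) - 5\right)\right) 38 \cdot 610 = \left(-6 - \left(-2 - 5\right)\right) 38 \cdot 610 = \left(-6 - -7\right) 38 \cdot 610 = \left(-6 + 7\right) 38 \cdot 610 = 1 \cdot 38 \cdot 610 = 38 \cdot 610 = 23180$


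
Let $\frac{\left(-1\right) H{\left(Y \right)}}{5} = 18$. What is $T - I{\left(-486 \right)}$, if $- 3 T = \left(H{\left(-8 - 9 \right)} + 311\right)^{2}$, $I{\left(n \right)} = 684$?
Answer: $- \frac{50893}{3} \approx -16964.0$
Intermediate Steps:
$H{\left(Y \right)} = -90$ ($H{\left(Y \right)} = \left(-5\right) 18 = -90$)
$T = - \frac{48841}{3}$ ($T = - \frac{\left(-90 + 311\right)^{2}}{3} = - \frac{221^{2}}{3} = \left(- \frac{1}{3}\right) 48841 = - \frac{48841}{3} \approx -16280.0$)
$T - I{\left(-486 \right)} = - \frac{48841}{3} - 684 = - \frac{50893}{3}$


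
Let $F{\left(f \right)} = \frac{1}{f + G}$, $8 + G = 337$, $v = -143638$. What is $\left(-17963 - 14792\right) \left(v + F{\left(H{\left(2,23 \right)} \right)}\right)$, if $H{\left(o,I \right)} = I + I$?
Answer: $\frac{352864695199}{75} \approx 4.7049 \cdot 10^{9}$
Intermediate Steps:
$G = 329$ ($G = -8 + 337 = 329$)
$H{\left(o,I \right)} = 2 I$
$F{\left(f \right)} = \frac{1}{329 + f}$ ($F{\left(f \right)} = \frac{1}{f + 329} = \frac{1}{329 + f}$)
$\left(-17963 - 14792\right) \left(v + F{\left(H{\left(2,23 \right)} \right)}\right) = \left(-17963 - 14792\right) \left(-143638 + \frac{1}{329 + 2 \cdot 23}\right) = - 32755 \left(-143638 + \frac{1}{329 + 46}\right) = - 32755 \left(-143638 + \frac{1}{375}\right) = \left(-32755\right) \left(- \frac{53864249}{375}\right) = \frac{352864695199}{75}$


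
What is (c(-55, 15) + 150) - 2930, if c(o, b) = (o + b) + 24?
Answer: -2796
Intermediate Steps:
c(o, b) = 24 + b + o (c(o, b) = (b + o) + 24 = 24 + b + o)
(c(-55, 15) + 150) - 2930 = ((24 + 15 - 55) + 150) - 2930 = (-16 + 150) - 2930 = 134 - 2930 = -2796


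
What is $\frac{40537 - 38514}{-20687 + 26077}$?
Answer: $\frac{289}{770} \approx 0.37532$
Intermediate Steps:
$\frac{40537 - 38514}{-20687 + 26077} = \frac{2023}{5390} = 2023 \cdot \frac{1}{5390} = \frac{289}{770}$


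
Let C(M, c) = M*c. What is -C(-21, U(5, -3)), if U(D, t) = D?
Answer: 105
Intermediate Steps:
-C(-21, U(5, -3)) = -(-21)*5 = -1*(-105) = 105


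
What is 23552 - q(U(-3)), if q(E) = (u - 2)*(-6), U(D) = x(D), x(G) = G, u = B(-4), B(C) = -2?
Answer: 23528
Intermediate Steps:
u = -2
U(D) = D
q(E) = 24 (q(E) = (-2 - 2)*(-6) = -4*(-6) = 24)
23552 - q(U(-3)) = 23552 - 1*24 = 23552 - 24 = 23528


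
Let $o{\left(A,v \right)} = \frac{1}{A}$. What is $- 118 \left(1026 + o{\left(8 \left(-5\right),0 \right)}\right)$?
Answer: $- \frac{2421301}{20} \approx -1.2107 \cdot 10^{5}$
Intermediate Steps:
$- 118 \left(1026 + o{\left(8 \left(-5\right),0 \right)}\right) = - 118 \left(1026 + \frac{1}{8 \left(-5\right)}\right) = - 118 \left(1026 + \frac{1}{-40}\right) = - 118 \left(1026 - \frac{1}{40}\right) = \left(-118\right) \frac{41039}{40} = - \frac{2421301}{20}$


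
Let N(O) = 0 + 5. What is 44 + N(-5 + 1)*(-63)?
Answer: -271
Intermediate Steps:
N(O) = 5
44 + N(-5 + 1)*(-63) = 44 + 5*(-63) = 44 - 315 = -271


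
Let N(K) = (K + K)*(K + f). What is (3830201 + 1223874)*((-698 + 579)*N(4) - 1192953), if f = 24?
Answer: -6163995356675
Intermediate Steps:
N(K) = 2*K*(24 + K) (N(K) = (K + K)*(K + 24) = (2*K)*(24 + K) = 2*K*(24 + K))
(3830201 + 1223874)*((-698 + 579)*N(4) - 1192953) = (3830201 + 1223874)*((-698 + 579)*(2*4*(24 + 4)) - 1192953) = 5054075*(-238*4*28 - 1192953) = 5054075*(-119*224 - 1192953) = 5054075*(-26656 - 1192953) = 5054075*(-1219609) = -6163995356675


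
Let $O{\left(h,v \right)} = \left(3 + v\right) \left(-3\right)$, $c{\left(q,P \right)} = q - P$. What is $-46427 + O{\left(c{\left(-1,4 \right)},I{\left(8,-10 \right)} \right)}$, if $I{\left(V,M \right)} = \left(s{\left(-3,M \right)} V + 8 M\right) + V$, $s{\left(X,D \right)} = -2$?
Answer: $-46172$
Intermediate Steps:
$I{\left(V,M \right)} = - V + 8 M$ ($I{\left(V,M \right)} = \left(- 2 V + 8 M\right) + V = - V + 8 M$)
$O{\left(h,v \right)} = -9 - 3 v$
$-46427 + O{\left(c{\left(-1,4 \right)},I{\left(8,-10 \right)} \right)} = -46427 - \left(9 + 3 \left(\left(-1\right) 8 + 8 \left(-10\right)\right)\right) = -46427 - \left(9 + 3 \left(-8 - 80\right)\right) = -46427 - -255 = -46427 + \left(-9 + 264\right) = -46427 + 255 = -46172$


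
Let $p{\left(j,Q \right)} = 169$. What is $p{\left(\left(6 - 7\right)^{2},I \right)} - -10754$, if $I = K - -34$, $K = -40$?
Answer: $10923$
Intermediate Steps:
$I = -6$ ($I = -40 - -34 = -40 + 34 = -6$)
$p{\left(\left(6 - 7\right)^{2},I \right)} - -10754 = 169 - -10754 = 169 + 10754 = 10923$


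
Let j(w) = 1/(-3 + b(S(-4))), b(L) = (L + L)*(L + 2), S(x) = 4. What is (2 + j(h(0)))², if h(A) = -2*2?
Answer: 8281/2025 ≈ 4.0894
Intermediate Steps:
h(A) = -4
b(L) = 2*L*(2 + L) (b(L) = (2*L)*(2 + L) = 2*L*(2 + L))
j(w) = 1/45 (j(w) = 1/(-3 + 2*4*(2 + 4)) = 1/(-3 + 2*4*6) = 1/(-3 + 48) = 1/45)
(2 + j(h(0)))² = (2 + 1/45)² = (91/45)² = 8281/2025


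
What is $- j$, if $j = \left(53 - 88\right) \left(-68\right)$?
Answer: $-2380$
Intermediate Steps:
$j = 2380$ ($j = \left(-35\right) \left(-68\right) = 2380$)
$- j = \left(-1\right) 2380 = -2380$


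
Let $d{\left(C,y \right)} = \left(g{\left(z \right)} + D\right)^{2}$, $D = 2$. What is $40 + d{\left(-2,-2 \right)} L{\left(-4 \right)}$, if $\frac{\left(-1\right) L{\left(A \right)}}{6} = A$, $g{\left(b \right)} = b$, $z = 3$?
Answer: $640$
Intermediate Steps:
$d{\left(C,y \right)} = 25$ ($d{\left(C,y \right)} = \left(3 + 2\right)^{2} = 5^{2} = 25$)
$L{\left(A \right)} = - 6 A$
$40 + d{\left(-2,-2 \right)} L{\left(-4 \right)} = 40 + 25 \left(\left(-6\right) \left(-4\right)\right) = 40 + 25 \cdot 24 = 40 + 600 = 640$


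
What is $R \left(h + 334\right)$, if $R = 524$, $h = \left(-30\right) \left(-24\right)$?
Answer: $552296$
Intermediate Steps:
$h = 720$
$R \left(h + 334\right) = 524 \left(720 + 334\right) = 524 \cdot 1054 = 552296$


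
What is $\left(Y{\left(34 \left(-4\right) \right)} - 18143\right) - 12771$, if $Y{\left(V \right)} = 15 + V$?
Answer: $-31035$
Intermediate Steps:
$\left(Y{\left(34 \left(-4\right) \right)} - 18143\right) - 12771 = \left(\left(15 + 34 \left(-4\right)\right) - 18143\right) - 12771 = \left(\left(15 - 136\right) - 18143\right) - 12771 = \left(-121 - 18143\right) - 12771 = -18264 - 12771 = -31035$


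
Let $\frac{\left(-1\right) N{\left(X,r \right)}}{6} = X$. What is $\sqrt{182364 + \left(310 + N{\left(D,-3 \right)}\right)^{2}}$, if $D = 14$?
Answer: $4 \sqrt{14590} \approx 483.16$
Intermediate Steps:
$N{\left(X,r \right)} = - 6 X$
$\sqrt{182364 + \left(310 + N{\left(D,-3 \right)}\right)^{2}} = \sqrt{182364 + \left(310 - 84\right)^{2}} = \sqrt{182364 + 226^{2}} = \sqrt{182364 + 51076} = \sqrt{233440} = 4 \sqrt{14590}$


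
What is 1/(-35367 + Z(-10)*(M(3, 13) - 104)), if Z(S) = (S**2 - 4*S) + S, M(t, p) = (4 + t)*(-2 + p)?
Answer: -1/38877 ≈ -2.5722e-5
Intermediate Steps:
M(t, p) = (-2 + p)*(4 + t)
Z(S) = S**2 - 3*S
1/(-35367 + Z(-10)*(M(3, 13) - 104)) = 1/(-35367 + (-10*(-3 - 10))*((-8 - 2*3 + 4*13 + 13*3) - 104)) = 1/(-35367 + (-10*(-13))*((-8 - 6 + 52 + 39) - 104)) = 1/(-35367 + 130*(77 - 104)) = 1/(-35367 + 130*(-27)) = 1/(-35367 - 3510) = 1/(-38877) = -1/38877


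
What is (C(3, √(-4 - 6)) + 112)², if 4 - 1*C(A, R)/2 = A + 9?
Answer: 9216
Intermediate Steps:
C(A, R) = -10 - 2*A (C(A, R) = 8 - 2*(A + 9) = 8 - 2*(9 + A) = 8 + (-18 - 2*A) = -10 - 2*A)
(C(3, √(-4 - 6)) + 112)² = ((-10 - 2*3) + 112)² = ((-10 - 6) + 112)² = (-16 + 112)² = 96² = 9216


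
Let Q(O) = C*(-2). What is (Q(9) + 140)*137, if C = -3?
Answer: 20002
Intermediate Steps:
Q(O) = 6 (Q(O) = -3*(-2) = 6)
(Q(9) + 140)*137 = (6 + 140)*137 = 146*137 = 20002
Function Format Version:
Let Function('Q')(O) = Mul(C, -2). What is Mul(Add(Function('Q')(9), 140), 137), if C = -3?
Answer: 20002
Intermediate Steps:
Function('Q')(O) = 6 (Function('Q')(O) = Mul(-3, -2) = 6)
Mul(Add(Function('Q')(9), 140), 137) = Mul(Add(6, 140), 137) = Mul(146, 137) = 20002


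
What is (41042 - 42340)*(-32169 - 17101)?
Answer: 63952460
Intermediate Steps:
(41042 - 42340)*(-32169 - 17101) = -1298*(-49270) = 63952460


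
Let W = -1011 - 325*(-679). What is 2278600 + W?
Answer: 2498264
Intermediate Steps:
W = 219664 (W = -1011 + 220675 = 219664)
2278600 + W = 2278600 + 219664 = 2498264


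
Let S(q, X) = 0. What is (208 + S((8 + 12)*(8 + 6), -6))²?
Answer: 43264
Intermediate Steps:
(208 + S((8 + 12)*(8 + 6), -6))² = (208 + 0)² = 208² = 43264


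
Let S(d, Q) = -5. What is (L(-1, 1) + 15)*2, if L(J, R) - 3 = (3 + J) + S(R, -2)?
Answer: 30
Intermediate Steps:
L(J, R) = 1 + J (L(J, R) = 3 + ((3 + J) - 5) = 3 + (-2 + J) = 1 + J)
(L(-1, 1) + 15)*2 = ((1 - 1) + 15)*2 = (0 + 15)*2 = 15*2 = 30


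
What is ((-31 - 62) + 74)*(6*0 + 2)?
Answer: -38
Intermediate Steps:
((-31 - 62) + 74)*(6*0 + 2) = (-93 + 74)*(0 + 2) = -19*2 = -38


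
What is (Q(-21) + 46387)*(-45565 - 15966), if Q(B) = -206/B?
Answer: -59951683823/21 ≈ -2.8548e+9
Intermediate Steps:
(Q(-21) + 46387)*(-45565 - 15966) = (-206/(-21) + 46387)*(-45565 - 15966) = (-206*(-1/21) + 46387)*(-61531) = (206/21 + 46387)*(-61531) = (974333/21)*(-61531) = -59951683823/21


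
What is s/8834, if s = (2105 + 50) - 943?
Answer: 606/4417 ≈ 0.13720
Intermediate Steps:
s = 1212 (s = 2155 - 943 = 1212)
s/8834 = 1212/8834 = 1212*(1/8834) = 606/4417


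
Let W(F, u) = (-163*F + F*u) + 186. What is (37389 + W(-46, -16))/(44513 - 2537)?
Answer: 45809/41976 ≈ 1.0913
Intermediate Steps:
W(F, u) = 186 - 163*F + F*u
(37389 + W(-46, -16))/(44513 - 2537) = (37389 + (186 - 163*(-46) - 46*(-16)))/(44513 - 2537) = (37389 + (186 + 7498 + 736))/41976 = (37389 + 8420)*(1/41976) = 45809*(1/41976) = 45809/41976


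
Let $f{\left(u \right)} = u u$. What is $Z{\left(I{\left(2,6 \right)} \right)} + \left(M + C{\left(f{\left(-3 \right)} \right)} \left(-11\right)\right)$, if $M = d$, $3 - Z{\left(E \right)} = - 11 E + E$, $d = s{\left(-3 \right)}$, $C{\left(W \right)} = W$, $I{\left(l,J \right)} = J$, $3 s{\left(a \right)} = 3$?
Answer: $-35$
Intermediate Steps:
$s{\left(a \right)} = 1$ ($s{\left(a \right)} = \frac{1}{3} \cdot 3 = 1$)
$f{\left(u \right)} = u^{2}$
$d = 1$
$Z{\left(E \right)} = 3 + 10 E$ ($Z{\left(E \right)} = 3 - \left(- 11 E + E\right) = 3 - - 10 E = 3 + 10 E$)
$M = 1$
$Z{\left(I{\left(2,6 \right)} \right)} + \left(M + C{\left(f{\left(-3 \right)} \right)} \left(-11\right)\right) = \left(3 + 10 \cdot 6\right) + \left(1 + \left(-3\right)^{2} \left(-11\right)\right) = \left(3 + 60\right) + \left(1 + 9 \left(-11\right)\right) = 63 + \left(1 - 99\right) = 63 - 98 = -35$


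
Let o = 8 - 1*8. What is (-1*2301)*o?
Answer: 0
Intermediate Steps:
o = 0 (o = 8 - 8 = 0)
(-1*2301)*o = -1*2301*0 = -2301*0 = 0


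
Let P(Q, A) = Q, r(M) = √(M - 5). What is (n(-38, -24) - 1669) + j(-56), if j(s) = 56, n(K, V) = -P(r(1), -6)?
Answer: -1613 - 2*I ≈ -1613.0 - 2.0*I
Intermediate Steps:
r(M) = √(-5 + M)
n(K, V) = -2*I (n(K, V) = -√(-5 + 1) = -√(-4) = -2*I)
(n(-38, -24) - 1669) + j(-56) = (-2*I - 1669) + 56 = (-1669 - 2*I) + 56 = -1613 - 2*I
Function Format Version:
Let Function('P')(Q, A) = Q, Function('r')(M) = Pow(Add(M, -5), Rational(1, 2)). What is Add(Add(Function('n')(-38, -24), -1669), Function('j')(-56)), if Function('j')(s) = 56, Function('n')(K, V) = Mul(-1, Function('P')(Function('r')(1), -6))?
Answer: Add(-1613, Mul(-2, I)) ≈ Add(-1613.0, Mul(-2.0000, I))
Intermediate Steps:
Function('r')(M) = Pow(Add(-5, M), Rational(1, 2))
Function('n')(K, V) = Mul(-2, I) (Function('n')(K, V) = Mul(-1, Pow(Add(-5, 1), Rational(1, 2))) = Mul(-1, Pow(-4, Rational(1, 2))) = Mul(-1, Mul(2, I)) = Mul(-2, I))
Add(Add(Function('n')(-38, -24), -1669), Function('j')(-56)) = Add(Add(Mul(-2, I), -1669), 56) = Add(Add(-1669, Mul(-2, I)), 56) = Add(-1613, Mul(-2, I))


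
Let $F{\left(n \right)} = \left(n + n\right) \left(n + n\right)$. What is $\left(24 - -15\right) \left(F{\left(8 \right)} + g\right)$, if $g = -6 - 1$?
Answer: $9711$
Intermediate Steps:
$g = -7$
$F{\left(n \right)} = 4 n^{2}$ ($F{\left(n \right)} = 2 n 2 n = 4 n^{2}$)
$\left(24 - -15\right) \left(F{\left(8 \right)} + g\right) = \left(24 - -15\right) \left(4 \cdot 8^{2} - 7\right) = \left(24 + 15\right) \left(4 \cdot 64 - 7\right) = 39 \left(256 - 7\right) = 39 \cdot 249 = 9711$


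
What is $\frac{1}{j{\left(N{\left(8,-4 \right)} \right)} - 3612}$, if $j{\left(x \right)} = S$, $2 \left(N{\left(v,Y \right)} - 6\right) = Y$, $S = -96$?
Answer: $- \frac{1}{3708} \approx -0.00026969$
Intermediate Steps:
$N{\left(v,Y \right)} = 6 + \frac{Y}{2}$
$j{\left(x \right)} = -96$
$\frac{1}{j{\left(N{\left(8,-4 \right)} \right)} - 3612} = \frac{1}{-96 - 3612} = \frac{1}{-3708} = - \frac{1}{3708}$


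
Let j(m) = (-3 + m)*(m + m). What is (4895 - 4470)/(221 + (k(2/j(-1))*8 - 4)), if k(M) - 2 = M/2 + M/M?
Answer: 425/242 ≈ 1.7562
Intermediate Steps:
j(m) = 2*m*(-3 + m) (j(m) = (-3 + m)*(2*m) = 2*m*(-3 + m))
k(M) = 3 + M/2 (k(M) = 2 + (M/2 + M/M) = 2 + (M*(½) + 1) = 2 + (M/2 + 1) = 2 + (1 + M/2) = 3 + M/2)
(4895 - 4470)/(221 + (k(2/j(-1))*8 - 4)) = (4895 - 4470)/(221 + ((3 + (2/((2*(-1)*(-3 - 1))))/2)*8 - 4)) = 425/(221 + ((3 + (2/((2*(-1)*(-4))))/2)*8 - 4)) = 425/(221 + ((3 + (2/8)/2)*8 - 4)) = 425/(221 + ((3 + (2*(⅛))/2)*8 - 4)) = 425/(221 + ((3 + (½)*(¼))*8 - 4)) = 425/(221 + ((3 + ⅛)*8 - 4)) = 425/(221 + ((25/8)*8 - 4)) = 425/(221 + (25 - 4)) = 425/(221 + 21) = 425/242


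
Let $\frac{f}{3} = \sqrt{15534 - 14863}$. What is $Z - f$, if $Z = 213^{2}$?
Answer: $45369 - 3 \sqrt{671} \approx 45291.0$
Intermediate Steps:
$Z = 45369$
$f = 3 \sqrt{671}$ ($f = 3 \sqrt{15534 - 14863} = 3 \sqrt{671} \approx 77.711$)
$Z - f = 45369 - 3 \sqrt{671}$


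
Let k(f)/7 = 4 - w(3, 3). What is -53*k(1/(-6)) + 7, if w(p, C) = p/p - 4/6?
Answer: -4060/3 ≈ -1353.3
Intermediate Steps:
w(p, C) = ⅓ (w(p, C) = 1 - 4*⅙ = 1 - ⅔ = ⅓)
k(f) = 77/3 (k(f) = 7*(4 - 1*⅓) = 7*(4 - ⅓) = 7*(11/3) = 77/3)
-53*k(1/(-6)) + 7 = -53*77/3 + 7 = -4081/3 + 7 = -4060/3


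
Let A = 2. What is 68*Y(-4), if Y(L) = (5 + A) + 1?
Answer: 544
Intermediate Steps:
Y(L) = 8 (Y(L) = (5 + 2) + 1 = 7 + 1 = 8)
68*Y(-4) = 68*8 = 544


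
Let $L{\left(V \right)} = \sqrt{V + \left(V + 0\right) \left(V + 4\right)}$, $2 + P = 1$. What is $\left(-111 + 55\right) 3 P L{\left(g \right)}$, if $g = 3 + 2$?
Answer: $840 \sqrt{2} \approx 1187.9$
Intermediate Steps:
$g = 5$
$P = -1$ ($P = -2 + 1 = -1$)
$L{\left(V \right)} = \sqrt{V + V \left(4 + V\right)}$
$\left(-111 + 55\right) 3 P L{\left(g \right)} = \left(-111 + 55\right) 3 \left(-1\right) \sqrt{5 \left(5 + 5\right)} = - 56 \left(- 3 \sqrt{5 \cdot 10}\right) = - 56 \left(- 3 \sqrt{50}\right) = - 56 \left(- 3 \cdot 5 \sqrt{2}\right) = - 56 \left(- 15 \sqrt{2}\right) = 840 \sqrt{2}$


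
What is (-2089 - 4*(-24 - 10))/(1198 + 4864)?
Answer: -279/866 ≈ -0.32217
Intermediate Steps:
(-2089 - 4*(-24 - 10))/(1198 + 4864) = (-2089 - 4*(-34))/6062 = (-2089 + 136)*(1/6062) = -1953*1/6062 = -279/866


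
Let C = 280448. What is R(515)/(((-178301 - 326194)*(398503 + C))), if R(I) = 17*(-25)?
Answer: 85/68505476949 ≈ 1.2408e-9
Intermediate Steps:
R(I) = -425
R(515)/(((-178301 - 326194)*(398503 + C))) = -425*1/((-178301 - 326194)*(398503 + 280448)) = -425/((-504495*678951)) = -425/(-342527384745) = -425*(-1/342527384745) = 85/68505476949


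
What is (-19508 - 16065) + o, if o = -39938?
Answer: -75511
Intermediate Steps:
(-19508 - 16065) + o = (-19508 - 16065) - 39938 = -35573 - 39938 = -75511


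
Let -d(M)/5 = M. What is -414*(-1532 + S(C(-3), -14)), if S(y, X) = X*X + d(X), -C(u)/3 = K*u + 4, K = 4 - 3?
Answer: 524124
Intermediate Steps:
K = 1
d(M) = -5*M
C(u) = -12 - 3*u (C(u) = -3*(1*u + 4) = -3*(u + 4) = -3*(4 + u) = -12 - 3*u)
S(y, X) = X² - 5*X (S(y, X) = X*X - 5*X = X² - 5*X)
-414*(-1532 + S(C(-3), -14)) = -414*(-1532 - 14*(-5 - 14)) = -414*(-1532 - 14*(-19)) = -414*(-1532 + 266) = -414*(-1266) = 524124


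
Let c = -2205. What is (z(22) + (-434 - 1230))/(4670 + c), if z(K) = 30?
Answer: -1634/2465 ≈ -0.66288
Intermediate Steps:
(z(22) + (-434 - 1230))/(4670 + c) = (30 + (-434 - 1230))/(4670 - 2205) = (30 - 1664)/2465 = -1634*1/2465 = -1634/2465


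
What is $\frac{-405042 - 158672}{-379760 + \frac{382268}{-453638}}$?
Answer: $\frac{63930522883}{43068487287} \approx 1.4844$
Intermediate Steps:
$\frac{-405042 - 158672}{-379760 + \frac{382268}{-453638}} = - \frac{563714}{-379760 + 382268 \left(- \frac{1}{453638}\right)} = - \frac{563714}{-379760 - \frac{191134}{226819}} = - \frac{563714}{- \frac{86136974574}{226819}} = \left(-563714\right) \left(- \frac{226819}{86136974574}\right) = \frac{63930522883}{43068487287}$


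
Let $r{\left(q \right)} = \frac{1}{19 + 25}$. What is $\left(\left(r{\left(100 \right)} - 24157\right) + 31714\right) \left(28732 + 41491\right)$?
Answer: $\frac{23349779507}{44} \approx 5.3068 \cdot 10^{8}$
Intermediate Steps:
$r{\left(q \right)} = \frac{1}{44}$
$\left(\left(r{\left(100 \right)} - 24157\right) + 31714\right) \left(28732 + 41491\right) = \left(\left(\frac{1}{44} - 24157\right) + 31714\right) \left(28732 + 41491\right) = \left(\left(\frac{1}{44} - 24157\right) + 31714\right) 70223 = \left(- \frac{1062907}{44} + 31714\right) 70223 = \frac{332509}{44} \cdot 70223 = \frac{23349779507}{44}$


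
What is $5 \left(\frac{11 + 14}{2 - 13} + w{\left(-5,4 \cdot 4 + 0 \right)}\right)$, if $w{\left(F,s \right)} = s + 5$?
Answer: $\frac{1030}{11} \approx 93.636$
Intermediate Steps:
$w{\left(F,s \right)} = 5 + s$
$5 \left(\frac{11 + 14}{2 - 13} + w{\left(-5,4 \cdot 4 + 0 \right)}\right) = 5 \left(\frac{11 + 14}{2 - 13} + \left(5 + \left(4 \cdot 4 + 0\right)\right)\right) = 5 \left(\frac{25}{-11} + \left(5 + \left(16 + 0\right)\right)\right) = 5 \left(25 \left(- \frac{1}{11}\right) + \left(5 + 16\right)\right) = 5 \left(- \frac{25}{11} + 21\right) = 5 \cdot \frac{206}{11} = \frac{1030}{11}$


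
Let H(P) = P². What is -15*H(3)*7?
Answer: -945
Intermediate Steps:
-15*H(3)*7 = -15*3²*7 = -15*9*7 = -135*7 = -945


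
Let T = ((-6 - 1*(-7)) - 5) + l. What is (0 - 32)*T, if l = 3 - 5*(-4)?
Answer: -608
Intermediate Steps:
l = 23 (l = 3 + 20 = 23)
T = 19 (T = ((-6 - 1*(-7)) - 5) + 23 = ((-6 + 7) - 5) + 23 = (1 - 5) + 23 = -4 + 23 = 19)
(0 - 32)*T = (0 - 32)*19 = -32*19 = -608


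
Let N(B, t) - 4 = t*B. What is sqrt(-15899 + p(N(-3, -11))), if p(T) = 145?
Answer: I*sqrt(15754) ≈ 125.51*I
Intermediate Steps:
N(B, t) = 4 + B*t (N(B, t) = 4 + t*B = 4 + B*t)
sqrt(-15899 + p(N(-3, -11))) = sqrt(-15899 + 145) = sqrt(-15754) = I*sqrt(15754)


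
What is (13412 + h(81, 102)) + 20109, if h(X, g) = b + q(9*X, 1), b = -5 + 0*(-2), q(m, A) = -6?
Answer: 33510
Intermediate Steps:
b = -5 (b = -5 + 0 = -5)
h(X, g) = -11 (h(X, g) = -5 - 6 = -11)
(13412 + h(81, 102)) + 20109 = (13412 - 11) + 20109 = 13401 + 20109 = 33510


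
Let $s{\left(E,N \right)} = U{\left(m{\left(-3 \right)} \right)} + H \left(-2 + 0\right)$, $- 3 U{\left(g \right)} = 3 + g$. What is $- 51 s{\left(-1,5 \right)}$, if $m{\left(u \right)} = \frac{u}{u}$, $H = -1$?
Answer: $-34$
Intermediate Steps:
$m{\left(u \right)} = 1$
$U{\left(g \right)} = -1 - \frac{g}{3}$ ($U{\left(g \right)} = - \frac{3 + g}{3} = -1 - \frac{g}{3}$)
$s{\left(E,N \right)} = \frac{2}{3}$ ($s{\left(E,N \right)} = \left(-1 - \frac{1}{3}\right) - \left(-2 + 0\right) = \left(-1 - \frac{1}{3}\right) - -2 = - \frac{4}{3} + 2 = \frac{2}{3}$)
$- 51 s{\left(-1,5 \right)} = \left(-51\right) \frac{2}{3} = -34$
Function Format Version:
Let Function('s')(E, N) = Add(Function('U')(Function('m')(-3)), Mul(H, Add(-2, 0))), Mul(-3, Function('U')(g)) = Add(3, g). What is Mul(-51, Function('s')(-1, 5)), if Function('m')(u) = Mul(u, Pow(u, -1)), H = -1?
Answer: -34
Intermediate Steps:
Function('m')(u) = 1
Function('U')(g) = Add(-1, Mul(Rational(-1, 3), g)) (Function('U')(g) = Mul(Rational(-1, 3), Add(3, g)) = Add(-1, Mul(Rational(-1, 3), g)))
Function('s')(E, N) = Rational(2, 3) (Function('s')(E, N) = Add(Add(-1, Mul(Rational(-1, 3), 1)), Mul(-1, Add(-2, 0))) = Add(Add(-1, Rational(-1, 3)), Mul(-1, -2)) = Add(Rational(-4, 3), 2) = Rational(2, 3))
Mul(-51, Function('s')(-1, 5)) = Mul(-51, Rational(2, 3)) = -34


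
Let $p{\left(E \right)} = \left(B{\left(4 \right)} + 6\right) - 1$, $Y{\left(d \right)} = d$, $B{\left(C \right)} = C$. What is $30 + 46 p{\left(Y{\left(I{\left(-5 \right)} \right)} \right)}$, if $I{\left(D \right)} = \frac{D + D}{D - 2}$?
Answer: $444$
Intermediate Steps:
$I{\left(D \right)} = \frac{2 D}{-2 + D}$
$p{\left(E \right)} = 9$ ($p{\left(E \right)} = \left(4 + 6\right) - 1 = 10 - 1 = 9$)
$30 + 46 p{\left(Y{\left(I{\left(-5 \right)} \right)} \right)} = 30 + 46 \cdot 9 = 30 + 414 = 444$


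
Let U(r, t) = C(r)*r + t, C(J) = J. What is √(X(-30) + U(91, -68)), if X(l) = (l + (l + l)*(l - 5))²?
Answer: √4293113 ≈ 2072.0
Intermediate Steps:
X(l) = (l + 2*l*(-5 + l))² (X(l) = (l + (2*l)*(-5 + l))² = (l + 2*l*(-5 + l))²)
U(r, t) = t + r² (U(r, t) = r*r + t = r² + t = t + r²)
√(X(-30) + U(91, -68)) = √((-30)²*(-9 + 2*(-30))² + (-68 + 91²)) = √(900*(-9 - 60)² + (-68 + 8281)) = √(900*(-69)² + 8213) = √(900*4761 + 8213) = √(4284900 + 8213) = √4293113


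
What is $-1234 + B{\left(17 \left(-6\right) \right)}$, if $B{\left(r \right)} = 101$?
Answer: $-1133$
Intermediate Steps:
$-1234 + B{\left(17 \left(-6\right) \right)} = -1234 + 101 = -1133$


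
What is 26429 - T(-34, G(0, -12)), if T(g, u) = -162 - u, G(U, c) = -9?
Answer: 26582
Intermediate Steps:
26429 - T(-34, G(0, -12)) = 26429 - (-162 - 1*(-9)) = 26429 - (-162 + 9) = 26429 - 1*(-153) = 26429 + 153 = 26582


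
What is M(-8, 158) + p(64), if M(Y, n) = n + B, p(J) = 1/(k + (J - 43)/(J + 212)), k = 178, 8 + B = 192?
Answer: 5603078/16383 ≈ 342.01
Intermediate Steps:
B = 184 (B = -8 + 192 = 184)
p(J) = 1/(178 + (-43 + J)/(212 + J)) (p(J) = 1/(178 + (J - 43)/(J + 212)) = 1/(178 + (-43 + J)/(212 + J)))
M(Y, n) = 184 + n (M(Y, n) = n + 184 = 184 + n)
M(-8, 158) + p(64) = (184 + 158) + (212 + 64)/(37693 + 179*64) = 342 + 276/(37693 + 11456) = 342 + 276/49149 = 342 + (1/49149)*276 = 342 + 92/16383 = 5603078/16383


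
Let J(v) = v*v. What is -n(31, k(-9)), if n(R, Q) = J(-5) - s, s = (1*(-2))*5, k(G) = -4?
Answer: -35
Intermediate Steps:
J(v) = v**2
s = -10 (s = -2*5 = -10)
n(R, Q) = 35 (n(R, Q) = (-5)**2 - 1*(-10) = 25 + 10 = 35)
-n(31, k(-9)) = -1*35 = -35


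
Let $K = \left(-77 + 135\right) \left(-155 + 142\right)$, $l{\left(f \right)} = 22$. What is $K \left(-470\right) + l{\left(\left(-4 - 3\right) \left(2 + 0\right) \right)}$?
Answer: $354402$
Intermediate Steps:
$K = -754$ ($K = 58 \left(-13\right) = -754$)
$K \left(-470\right) + l{\left(\left(-4 - 3\right) \left(2 + 0\right) \right)} = \left(-754\right) \left(-470\right) + 22 = 354380 + 22 = 354402$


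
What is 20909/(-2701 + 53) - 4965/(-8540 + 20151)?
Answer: -255921719/30745928 ≈ -8.3238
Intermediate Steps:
20909/(-2701 + 53) - 4965/(-8540 + 20151) = 20909/(-2648) - 4965/11611 = 20909*(-1/2648) - 4965*1/11611 = -20909/2648 - 4965/11611 = -255921719/30745928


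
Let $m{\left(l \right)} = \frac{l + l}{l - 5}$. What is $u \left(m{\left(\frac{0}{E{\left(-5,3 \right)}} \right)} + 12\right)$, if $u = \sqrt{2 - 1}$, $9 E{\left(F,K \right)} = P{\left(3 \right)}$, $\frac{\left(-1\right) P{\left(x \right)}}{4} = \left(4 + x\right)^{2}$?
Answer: $12$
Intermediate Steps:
$P{\left(x \right)} = - 4 \left(4 + x\right)^{2}$
$E{\left(F,K \right)} = - \frac{196}{9}$ ($E{\left(F,K \right)} = \frac{\left(-4\right) \left(4 + 3\right)^{2}}{9} = \frac{\left(-4\right) 7^{2}}{9} = \frac{\left(-4\right) 49}{9} = \frac{1}{9} \left(-196\right) = - \frac{196}{9}$)
$m{\left(l \right)} = \frac{2 l}{-5 + l}$
$u = 1$ ($u = \sqrt{1} = 1$)
$u \left(m{\left(\frac{0}{E{\left(-5,3 \right)}} \right)} + 12\right) = 1 \left(\frac{2 \frac{0}{- \frac{196}{9}}}{-5 + \frac{0}{- \frac{196}{9}}} + 12\right) = 1 \left(\frac{2 \cdot 0 \left(- \frac{9}{196}\right)}{-5 + 0 \left(- \frac{9}{196}\right)} + 12\right) = 1 \left(2 \cdot 0 \frac{1}{-5 + 0} + 12\right) = 1 \left(2 \cdot 0 \frac{1}{-5} + 12\right) = 1 \left(2 \cdot 0 \left(- \frac{1}{5}\right) + 12\right) = 1 \left(0 + 12\right) = 1 \cdot 12 = 12$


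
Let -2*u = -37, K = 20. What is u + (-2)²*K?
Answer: 197/2 ≈ 98.500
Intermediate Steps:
u = 37/2 (u = -½*(-37) = 37/2 ≈ 18.500)
u + (-2)²*K = 37/2 + (-2)²*20 = 37/2 + 4*20 = 37/2 + 80 = 197/2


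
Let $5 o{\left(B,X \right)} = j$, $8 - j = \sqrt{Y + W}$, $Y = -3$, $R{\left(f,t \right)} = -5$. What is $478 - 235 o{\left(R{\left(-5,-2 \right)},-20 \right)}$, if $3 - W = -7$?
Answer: $102 + 47 \sqrt{7} \approx 226.35$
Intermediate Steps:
$W = 10$ ($W = 3 - -7 = 3 + 7 = 10$)
$j = 8 - \sqrt{7}$ ($j = 8 - \sqrt{-3 + 10} = 8 - \sqrt{7} \approx 5.3542$)
$o{\left(B,X \right)} = \frac{8}{5} - \frac{\sqrt{7}}{5}$ ($o{\left(B,X \right)} = \frac{8 - \sqrt{7}}{5} = \frac{8}{5} - \frac{\sqrt{7}}{5}$)
$478 - 235 o{\left(R{\left(-5,-2 \right)},-20 \right)} = 478 - 235 \left(\frac{8}{5} - \frac{\sqrt{7}}{5}\right) = 478 - \left(376 - 47 \sqrt{7}\right) = 102 + 47 \sqrt{7}$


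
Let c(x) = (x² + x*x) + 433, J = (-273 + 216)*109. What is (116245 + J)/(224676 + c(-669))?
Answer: 110032/1120231 ≈ 0.098223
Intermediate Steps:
J = -6213 (J = -57*109 = -6213)
c(x) = 433 + 2*x² (c(x) = (x² + x²) + 433 = 2*x² + 433 = 433 + 2*x²)
(116245 + J)/(224676 + c(-669)) = (116245 - 6213)/(224676 + (433 + 2*(-669)²)) = 110032/(224676 + (433 + 2*447561)) = 110032/(224676 + (433 + 895122)) = 110032/(224676 + 895555) = 110032/1120231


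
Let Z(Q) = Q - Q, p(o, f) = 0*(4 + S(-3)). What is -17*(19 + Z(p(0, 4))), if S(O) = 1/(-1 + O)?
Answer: -323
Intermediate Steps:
p(o, f) = 0 (p(o, f) = 0*(4 + 1/(-1 - 3)) = 0*(4 + 1/(-4)) = 0*(4 - 1/4) = 0*(15/4) = 0)
Z(Q) = 0
-17*(19 + Z(p(0, 4))) = -17*(19 + 0) = -17*19 = -323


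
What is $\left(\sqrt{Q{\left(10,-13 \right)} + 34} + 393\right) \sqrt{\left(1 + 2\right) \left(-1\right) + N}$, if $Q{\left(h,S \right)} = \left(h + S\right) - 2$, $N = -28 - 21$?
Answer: $2 i \sqrt{13} \left(393 + \sqrt{29}\right) \approx 2872.8 i$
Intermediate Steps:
$N = -49$ ($N = -28 - 21 = -49$)
$Q{\left(h,S \right)} = -2 + S + h$ ($Q{\left(h,S \right)} = \left(S + h\right) - 2 = -2 + S + h$)
$\left(\sqrt{Q{\left(10,-13 \right)} + 34} + 393\right) \sqrt{\left(1 + 2\right) \left(-1\right) + N} = \left(\sqrt{\left(-2 - 13 + 10\right) + 34} + 393\right) \sqrt{\left(1 + 2\right) \left(-1\right) - 49} = \left(\sqrt{-5 + 34} + 393\right) \sqrt{3 \left(-1\right) - 49} = \left(\sqrt{29} + 393\right) \sqrt{-3 - 49} = \left(393 + \sqrt{29}\right) \sqrt{-52} = \left(393 + \sqrt{29}\right) 2 i \sqrt{13} = 2 i \sqrt{13} \left(393 + \sqrt{29}\right)$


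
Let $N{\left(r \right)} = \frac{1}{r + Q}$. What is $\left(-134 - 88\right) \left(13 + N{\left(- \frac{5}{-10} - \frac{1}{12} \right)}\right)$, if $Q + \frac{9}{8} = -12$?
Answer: $- \frac{874902}{305} \approx -2868.5$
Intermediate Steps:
$Q = - \frac{105}{8}$ ($Q = - \frac{9}{8} - 12 = - \frac{105}{8} \approx -13.125$)
$N{\left(r \right)} = \frac{1}{- \frac{105}{8} + r}$ ($N{\left(r \right)} = \frac{1}{r - \frac{105}{8}} = \frac{1}{- \frac{105}{8} + r}$)
$\left(-134 - 88\right) \left(13 + N{\left(- \frac{5}{-10} - \frac{1}{12} \right)}\right) = \left(-134 - 88\right) \left(13 + \frac{8}{-105 + 8 \left(- \frac{5}{-10} - \frac{1}{12}\right)}\right) = - 222 \left(13 + \frac{8}{-105 + 8 \left(\left(-5\right) \left(- \frac{1}{10}\right) - \frac{1}{12}\right)}\right) = - 222 \left(13 + \frac{8}{-105 + 8 \left(\frac{1}{2} - \frac{1}{12}\right)}\right) = - 222 \left(13 + \frac{8}{-105 + 8 \cdot \frac{5}{12}}\right) = - 222 \left(13 + \frac{8}{-105 + \frac{10}{3}}\right) = - 222 \left(13 + \frac{8}{- \frac{305}{3}}\right) = - 222 \left(13 + 8 \left(- \frac{3}{305}\right)\right) = - 222 \left(13 - \frac{24}{305}\right) = \left(-222\right) \frac{3941}{305} = - \frac{874902}{305}$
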